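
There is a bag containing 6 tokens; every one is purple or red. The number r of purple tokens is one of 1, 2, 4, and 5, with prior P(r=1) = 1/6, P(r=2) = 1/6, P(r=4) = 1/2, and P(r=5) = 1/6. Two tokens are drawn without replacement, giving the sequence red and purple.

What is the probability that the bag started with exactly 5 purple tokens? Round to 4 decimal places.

Compute the likelihood of the observed sequence for each case: P(data | r = 1) = (5/6)(1/5) = 1/6; P(data | r = 2) = (4/6)(2/5) = 4/15; P(data | r = 4) = (2/6)(4/5) = 4/15; P(data | r = 5) = (1/6)(5/5) = 1/6.
Weighting by the prior gives 1/6 · 1/6 = 1/36, 1/6 · 4/15 = 2/45, 1/2 · 4/15 = 2/15, 1/6 · 1/6 = 1/36; summing to 7/30.
By Bayes' rule, P(r = 5 | data) = (1/36) / (7/30) = 5/42.

0.1190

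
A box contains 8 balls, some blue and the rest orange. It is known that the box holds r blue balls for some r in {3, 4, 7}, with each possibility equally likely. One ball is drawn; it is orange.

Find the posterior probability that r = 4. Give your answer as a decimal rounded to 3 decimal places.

0.400

Compute the likelihood of this draw for each case: P(data | r = 3) = (5/8) = 5/8; P(data | r = 4) = (4/8) = 1/2; P(data | r = 7) = (1/8) = 1/8.
The prior-weighted likelihoods are 1/3 · 5/8 = 5/24, 1/3 · 1/2 = 1/6, 1/3 · 1/8 = 1/24; these sum to 5/12.
Therefore the posterior P(r = 4 | data) = (1/6) / (5/12) = 2/5.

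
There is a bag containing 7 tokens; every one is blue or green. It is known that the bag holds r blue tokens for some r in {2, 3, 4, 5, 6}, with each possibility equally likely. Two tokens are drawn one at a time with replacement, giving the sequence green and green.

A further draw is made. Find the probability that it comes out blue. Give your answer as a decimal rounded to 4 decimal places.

Compute the likelihood of the observed sequence for each case: P(data | r = 2) = (5/7)(5/7) = 25/49; P(data | r = 3) = (4/7)(4/7) = 16/49; P(data | r = 4) = (3/7)(3/7) = 9/49; P(data | r = 5) = (2/7)(2/7) = 4/49; P(data | r = 6) = (1/7)(1/7) = 1/49.
The prior-weighted likelihoods are 1/5 · 25/49 = 5/49, 1/5 · 16/49 = 16/245, 1/5 · 9/49 = 9/245, 1/5 · 4/49 = 4/245, 1/5 · 1/49 = 1/245; summing to 11/49.
Dividing through by the total gives posterior P(r = 2 | data) = 5/11, P(r = 3 | data) = 16/55, P(r = 4 | data) = 9/55, P(r = 5 | data) = 4/55, P(r = 6 | data) = 1/55.
The predictive probability is P(blue next | data) = (2/7)(5/11) + (3/7)(16/55) + (4/7)(9/55) + (5/7)(4/55) + (6/7)(1/55) = 32/77.

0.4156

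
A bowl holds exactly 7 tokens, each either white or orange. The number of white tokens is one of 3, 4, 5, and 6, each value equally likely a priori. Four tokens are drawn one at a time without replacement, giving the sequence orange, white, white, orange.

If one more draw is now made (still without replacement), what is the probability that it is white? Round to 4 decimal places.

Compute the likelihood of the observed sequence for each case: P(data | r = 3) = (4/7)(3/6)(2/5)(3/4) = 3/35; P(data | r = 4) = (3/7)(4/6)(3/5)(2/4) = 3/35; P(data | r = 5) = (2/7)(5/6)(4/5)(1/4) = 1/21; P(data | r = 6) = (1/7)(6/6)(5/5)(0/4) = 0.
Multiplying each by its prior: 1/4 · 3/35 = 3/140, 1/4 · 3/35 = 3/140, 1/4 · 1/21 = 1/84, 1/4 · 0 = 0; with total 23/420.
Normalising, the posterior is P(r = 3 | data) = 9/23, P(r = 4 | data) = 9/23, P(r = 5 | data) = 5/23, P(r = 6 | data) = 0.
The predictive probability is P(white next | data) = (1/3)(9/23) + (2/3)(9/23) + (1)(5/23) = 14/23.

0.6087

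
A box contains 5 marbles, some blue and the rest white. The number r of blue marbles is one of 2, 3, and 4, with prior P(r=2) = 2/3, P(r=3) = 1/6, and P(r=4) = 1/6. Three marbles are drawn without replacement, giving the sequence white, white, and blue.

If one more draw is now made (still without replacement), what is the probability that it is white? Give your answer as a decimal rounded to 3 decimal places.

0.444

Under each hypothesis, the probability of the observed sequence is: P(data | r = 2) = (3/5)(2/4)(2/3) = 1/5; P(data | r = 3) = (2/5)(1/4)(3/3) = 1/10; P(data | r = 4) = (1/5)(0/4) = 0.
Weighting by the prior gives 2/3 · 1/5 = 2/15, 1/6 · 1/10 = 1/60, 1/6 · 0 = 0; these sum to 3/20.
Dividing through by the total gives posterior P(r = 2 | data) = 8/9, P(r = 3 | data) = 1/9, P(r = 4 | data) = 0.
The predictive probability is P(white next | data) = (1/2)(8/9) + (0)(1/9) = 4/9.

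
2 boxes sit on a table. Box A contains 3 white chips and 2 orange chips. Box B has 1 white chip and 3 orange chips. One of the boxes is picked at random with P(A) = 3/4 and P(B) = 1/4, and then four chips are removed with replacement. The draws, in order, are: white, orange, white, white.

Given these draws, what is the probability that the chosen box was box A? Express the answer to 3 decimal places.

0.957

Compute the likelihood of the observed sequence for each case: P(data | box A) = (3/5)(2/5)(3/5)(3/5) = 0.0864; P(data | box B) = (1/4)(3/4)(1/4)(1/4) = 0.011719.
The prior-weighted likelihoods are 3/4 · 0.0864 = 0.0648, 1/4 · 0.011719 = 0.0029297; summing to 0.06773.
So P(box A | data) = (0.0648) / (0.06773) = 0.95674.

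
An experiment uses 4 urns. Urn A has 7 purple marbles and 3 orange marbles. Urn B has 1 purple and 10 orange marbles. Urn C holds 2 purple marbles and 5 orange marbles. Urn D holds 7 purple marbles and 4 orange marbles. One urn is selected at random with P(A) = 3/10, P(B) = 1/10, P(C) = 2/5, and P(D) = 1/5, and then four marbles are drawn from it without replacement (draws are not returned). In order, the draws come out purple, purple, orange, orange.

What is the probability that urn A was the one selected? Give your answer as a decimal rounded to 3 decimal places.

For each hypothesis, P(data | H) works out to: P(data | urn A) = (7/10)(6/9)(3/8)(2/7) = 0.05; P(data | urn B) = (1/11)(0/10) = 0; P(data | urn C) = (2/7)(1/6)(5/5)(4/4) = 0.047619; P(data | urn D) = (7/11)(6/10)(4/9)(3/8) = 0.063636.
Weighting by the prior gives 3/10 · 0.05 = 0.015, 1/10 · 0 = 0, 2/5 · 0.047619 = 0.019048, 1/5 · 0.063636 = 0.012727; with total 0.046775.
So P(urn A | data) = (0.015) / (0.046775) = 0.32068.

0.321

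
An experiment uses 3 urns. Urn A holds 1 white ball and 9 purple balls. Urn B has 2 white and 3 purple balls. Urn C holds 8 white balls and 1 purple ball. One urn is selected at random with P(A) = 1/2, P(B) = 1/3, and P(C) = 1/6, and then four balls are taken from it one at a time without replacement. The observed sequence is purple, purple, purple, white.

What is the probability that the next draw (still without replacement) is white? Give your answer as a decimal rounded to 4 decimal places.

For each hypothesis, P(data | H) works out to: P(data | urn A) = (9/10)(8/9)(7/8)(1/7) = 1/10; P(data | urn B) = (3/5)(2/4)(1/3)(2/2) = 1/10; P(data | urn C) = (1/9)(0/8) = 0.
Multiplying each by its prior: 1/2 · 1/10 = 1/20, 1/3 · 1/10 = 1/30, 1/6 · 0 = 0; with total 1/12.
Dividing through by the total gives posterior P(urn A | data) = 3/5, P(urn B | data) = 2/5, P(urn C | data) = 0.
So P(white next | data) = Σ P(white next | H) P(H | data) = (0)(3/5) + (1)(2/5) = 2/5.

0.4000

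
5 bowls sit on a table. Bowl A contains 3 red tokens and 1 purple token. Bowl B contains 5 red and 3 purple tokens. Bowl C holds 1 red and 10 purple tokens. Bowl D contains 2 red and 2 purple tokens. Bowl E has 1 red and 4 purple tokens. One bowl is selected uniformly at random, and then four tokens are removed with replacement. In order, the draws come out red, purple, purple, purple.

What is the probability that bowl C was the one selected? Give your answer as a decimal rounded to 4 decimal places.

0.2458

Compute the likelihood of the observed sequence for each case: P(data | bowl A) = (3/4)(1/4)(1/4)(1/4) = 0.011719; P(data | bowl B) = (5/8)(3/8)(3/8)(3/8) = 0.032959; P(data | bowl C) = (1/11)(10/11)(10/11)(10/11) = 0.068301; P(data | bowl D) = (2/4)(2/4)(2/4)(2/4) = 0.0625; P(data | bowl E) = (1/5)(4/5)(4/5)(4/5) = 0.1024.
Multiplying each by its prior: 1/5 · 0.011719 = 0.0023437, 1/5 · 0.032959 = 0.0065918, 1/5 · 0.068301 = 0.01366, 1/5 · 0.0625 = 0.0125, 1/5 · 0.1024 = 0.02048; these sum to 0.055576.
So P(bowl C | data) = (0.01366) / (0.055576) = 0.2458.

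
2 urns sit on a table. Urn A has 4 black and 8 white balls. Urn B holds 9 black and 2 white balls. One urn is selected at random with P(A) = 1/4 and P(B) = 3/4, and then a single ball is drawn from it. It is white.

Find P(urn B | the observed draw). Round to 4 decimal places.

For each hypothesis, P(data | H) works out to: P(data | urn A) = (8/12) = 2/3; P(data | urn B) = (2/11) = 2/11.
Weighting by the prior gives 1/4 · 2/3 = 1/6, 3/4 · 2/11 = 3/22; these sum to 10/33.
Hence P(urn B | data) = (3/22) / (10/33) = 9/20.

0.4500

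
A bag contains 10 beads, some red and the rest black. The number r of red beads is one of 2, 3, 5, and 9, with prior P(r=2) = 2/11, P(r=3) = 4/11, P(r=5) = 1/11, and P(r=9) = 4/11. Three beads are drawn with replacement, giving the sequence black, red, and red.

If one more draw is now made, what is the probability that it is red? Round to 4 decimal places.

0.5784

The likelihood of the observed sequence under each hypothesis: P(data | r = 2) = (8/10)(2/10)(2/10) = 0.032; P(data | r = 3) = (7/10)(3/10)(3/10) = 0.063; P(data | r = 5) = (5/10)(5/10)(5/10) = 0.125; P(data | r = 9) = (1/10)(9/10)(9/10) = 0.081.
The prior-weighted likelihoods are 2/11 · 0.032 = 0.0058182, 4/11 · 0.063 = 0.022909, 1/11 · 0.125 = 0.011364, 4/11 · 0.081 = 0.029455; summing to 0.069545.
Normalising, the posterior is P(r = 2 | data) = 0.08366, P(r = 3 | data) = 0.32941, P(r = 5 | data) = 0.1634, P(r = 9 | data) = 0.42353.
So P(red next | data) = Σ P(red next | H) P(H | data) = (1/5)(0.08366) + (3/10)(0.32941) + (1/2)(0.1634) + (9/10)(0.42353) = 0.57843.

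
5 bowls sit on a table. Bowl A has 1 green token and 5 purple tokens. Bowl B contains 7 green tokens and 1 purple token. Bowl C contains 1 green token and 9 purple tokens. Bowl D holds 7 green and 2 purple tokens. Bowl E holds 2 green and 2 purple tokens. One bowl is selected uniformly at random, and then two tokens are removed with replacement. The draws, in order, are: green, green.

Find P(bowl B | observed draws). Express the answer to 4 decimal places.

For each hypothesis, P(data | H) works out to: P(data | bowl A) = (1/6)(1/6) = 0.027778; P(data | bowl B) = (7/8)(7/8) = 0.76562; P(data | bowl C) = (1/10)(1/10) = 0.01; P(data | bowl D) = (7/9)(7/9) = 0.60494; P(data | bowl E) = (2/4)(2/4) = 0.25.
Weighting by the prior gives 1/5 · 0.027778 = 0.0055556, 1/5 · 0.76562 = 0.15313, 1/5 · 0.01 = 0.002, 1/5 · 0.60494 = 0.12099, 1/5 · 0.25 = 0.05; summing to 0.33167.
So P(bowl B | data) = (0.15313) / (0.33167) = 0.46168.

0.4617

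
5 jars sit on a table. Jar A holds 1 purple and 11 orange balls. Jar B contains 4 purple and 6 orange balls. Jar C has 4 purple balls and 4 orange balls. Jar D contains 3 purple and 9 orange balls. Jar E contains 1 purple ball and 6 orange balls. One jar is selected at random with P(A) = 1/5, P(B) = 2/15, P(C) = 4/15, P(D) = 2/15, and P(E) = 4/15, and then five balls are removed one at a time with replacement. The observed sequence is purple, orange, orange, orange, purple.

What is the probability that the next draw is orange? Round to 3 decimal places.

0.644

For each hypothesis, P(data | H) works out to: P(data | jar A) = (1/12)(11/12)(11/12)(11/12)(1/12) = 0.005349; P(data | jar B) = (4/10)(6/10)(6/10)(6/10)(4/10) = 0.03456; P(data | jar C) = (4/8)(4/8)(4/8)(4/8)(4/8) = 0.03125; P(data | jar D) = (3/12)(9/12)(9/12)(9/12)(3/12) = 0.026367; P(data | jar E) = (1/7)(6/7)(6/7)(6/7)(1/7) = 0.012852.
The prior-weighted likelihoods are 1/5 · 0.005349 = 0.0010698, 2/15 · 0.03456 = 0.004608, 4/15 · 0.03125 = 0.0083333, 2/15 · 0.026367 = 0.0035156, 4/15 · 0.012852 = 0.0034271; with total 0.020954.
Normalising, the posterior is P(jar A | data) = 0.051055, P(jar B | data) = 0.21991, P(jar C | data) = 0.3977, P(jar D | data) = 0.16778, P(jar E | data) = 0.16356.
The predictive probability is P(orange next | data) = (11/12)(0.051055) + (3/5)(0.21991) + (1/2)(0.3977) + (3/4)(0.16778) + (6/7)(0.16356) = 0.64362.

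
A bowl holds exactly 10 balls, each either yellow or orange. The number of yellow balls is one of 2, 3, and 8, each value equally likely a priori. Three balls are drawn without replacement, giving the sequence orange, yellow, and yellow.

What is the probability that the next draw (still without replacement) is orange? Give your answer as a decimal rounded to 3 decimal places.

0.400

Compute the likelihood of the observed sequence for each case: P(data | r = 2) = (8/10)(2/9)(1/8) = 1/45; P(data | r = 3) = (7/10)(3/9)(2/8) = 7/120; P(data | r = 8) = (2/10)(8/9)(7/8) = 7/45.
Multiplying each by its prior: 1/3 · 1/45 = 1/135, 1/3 · 7/120 = 7/360, 1/3 · 7/45 = 7/135; with total 17/216.
Dividing through by the total gives posterior P(r = 2 | data) = 8/85, P(r = 3 | data) = 21/85, P(r = 8 | data) = 56/85.
So P(orange next | data) = Σ P(orange next | H) P(H | data) = (1)(8/85) + (6/7)(21/85) + (1/7)(56/85) = 2/5.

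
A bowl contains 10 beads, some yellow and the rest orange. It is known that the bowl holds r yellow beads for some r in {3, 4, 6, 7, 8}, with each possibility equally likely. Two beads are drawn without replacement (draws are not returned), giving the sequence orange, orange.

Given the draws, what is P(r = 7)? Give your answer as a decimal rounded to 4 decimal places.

0.0652

For each hypothesis, P(data | H) works out to: P(data | r = 3) = (7/10)(6/9) = 7/15; P(data | r = 4) = (6/10)(5/9) = 1/3; P(data | r = 6) = (4/10)(3/9) = 2/15; P(data | r = 7) = (3/10)(2/9) = 1/15; P(data | r = 8) = (2/10)(1/9) = 1/45.
Weighting by the prior gives 1/5 · 7/15 = 7/75, 1/5 · 1/3 = 1/15, 1/5 · 2/15 = 2/75, 1/5 · 1/15 = 1/75, 1/5 · 1/45 = 1/225; with total 46/225.
Therefore the posterior P(r = 7 | data) = (1/75) / (46/225) = 3/46.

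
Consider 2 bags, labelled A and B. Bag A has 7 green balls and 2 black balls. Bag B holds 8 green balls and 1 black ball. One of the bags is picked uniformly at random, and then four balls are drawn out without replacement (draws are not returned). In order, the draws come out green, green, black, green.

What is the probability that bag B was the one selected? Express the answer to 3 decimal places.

0.444

Under each hypothesis, the probability of the observed sequence is: P(data | bag A) = (7/9)(6/8)(2/7)(5/6) = 5/36; P(data | bag B) = (8/9)(7/8)(1/7)(6/6) = 1/9.
The prior-weighted likelihoods are 1/2 · 5/36 = 5/72, 1/2 · 1/9 = 1/18; summing to 1/8.
Hence P(bag B | data) = (1/18) / (1/8) = 4/9.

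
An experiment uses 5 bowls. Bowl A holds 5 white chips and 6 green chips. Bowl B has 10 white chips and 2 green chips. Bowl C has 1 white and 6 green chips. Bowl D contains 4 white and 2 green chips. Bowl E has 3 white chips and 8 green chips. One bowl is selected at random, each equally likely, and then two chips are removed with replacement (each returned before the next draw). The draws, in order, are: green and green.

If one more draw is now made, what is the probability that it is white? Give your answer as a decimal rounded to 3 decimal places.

The likelihood of the observed sequence under each hypothesis: P(data | bowl A) = (6/11)(6/11) = 0.29752; P(data | bowl B) = (2/12)(2/12) = 0.027778; P(data | bowl C) = (6/7)(6/7) = 0.73469; P(data | bowl D) = (2/6)(2/6) = 0.11111; P(data | bowl E) = (8/11)(8/11) = 0.52893.
Multiplying each by its prior: 1/5 · 0.29752 = 0.059504, 1/5 · 0.027778 = 0.0055556, 1/5 · 0.73469 = 0.14694, 1/5 · 0.11111 = 0.022222, 1/5 · 0.52893 = 0.10579; summing to 0.34001.
Dividing through by the total gives posterior P(bowl A | data) = 0.17501, P(bowl B | data) = 0.01634, P(bowl C | data) = 0.43217, P(bowl D | data) = 0.065358, P(bowl E | data) = 0.31113.
Averaging over the posterior, P(white next | data) = (5/11)(0.17501) + (5/6)(0.01634) + (1/7)(0.43217) + (2/3)(0.065358) + (3/11)(0.31113) = 0.28333.

0.283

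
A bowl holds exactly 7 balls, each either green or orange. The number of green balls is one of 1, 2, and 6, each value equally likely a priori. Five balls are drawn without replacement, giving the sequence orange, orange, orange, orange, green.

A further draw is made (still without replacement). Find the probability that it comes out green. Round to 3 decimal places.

0.200

For each hypothesis, P(data | H) works out to: P(data | r = 1) = (6/7)(5/6)(4/5)(3/4)(1/3) = 1/7; P(data | r = 2) = (5/7)(4/6)(3/5)(2/4)(2/3) = 2/21; P(data | r = 6) = (1/7)(0/6) = 0.
The prior-weighted likelihoods are 1/3 · 1/7 = 1/21, 1/3 · 2/21 = 2/63, 1/3 · 0 = 0; summing to 5/63.
Normalising, the posterior is P(r = 1 | data) = 3/5, P(r = 2 | data) = 2/5, P(r = 6 | data) = 0.
The predictive probability is P(green next | data) = (0)(3/5) + (1/2)(2/5) = 1/5.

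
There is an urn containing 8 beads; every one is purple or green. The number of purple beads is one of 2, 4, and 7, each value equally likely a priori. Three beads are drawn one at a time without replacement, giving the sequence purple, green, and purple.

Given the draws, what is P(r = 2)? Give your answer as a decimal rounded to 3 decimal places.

Under each hypothesis, the probability of the observed sequence is: P(data | r = 2) = (2/8)(6/7)(1/6) = 1/28; P(data | r = 4) = (4/8)(4/7)(3/6) = 1/7; P(data | r = 7) = (7/8)(1/7)(6/6) = 1/8.
The prior-weighted likelihoods are 1/3 · 1/28 = 1/84, 1/3 · 1/7 = 1/21, 1/3 · 1/8 = 1/24; these sum to 17/168.
Therefore the posterior P(r = 2 | data) = (1/84) / (17/168) = 2/17.

0.118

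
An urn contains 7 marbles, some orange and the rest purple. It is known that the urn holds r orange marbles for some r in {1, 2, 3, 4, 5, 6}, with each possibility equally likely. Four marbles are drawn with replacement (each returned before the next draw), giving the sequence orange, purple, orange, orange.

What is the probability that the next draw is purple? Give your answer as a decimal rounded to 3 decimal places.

Compute the likelihood of the observed sequence for each case: P(data | r = 1) = (1/7)(6/7)(1/7)(1/7) = 0.002499; P(data | r = 2) = (2/7)(5/7)(2/7)(2/7) = 0.01666; P(data | r = 3) = (3/7)(4/7)(3/7)(3/7) = 0.044981; P(data | r = 4) = (4/7)(3/7)(4/7)(4/7) = 0.079967; P(data | r = 5) = (5/7)(2/7)(5/7)(5/7) = 0.10412; P(data | r = 6) = (6/7)(1/7)(6/7)(6/7) = 0.089963.
Weighting by the prior gives 1/6 · 0.002499 = 0.00041649, 1/6 · 0.01666 = 0.0027766, 1/6 · 0.044981 = 0.0074969, 1/6 · 0.079967 = 0.013328, 1/6 · 0.10412 = 0.017354, 1/6 · 0.089963 = 0.014994; these sum to 0.056365.
The posterior is then P(r = 1 | data) = 0.0073892, P(r = 2 | data) = 0.049261, P(r = 3 | data) = 0.133, P(r = 4 | data) = 0.23645, P(r = 5 | data) = 0.30788, P(r = 6 | data) = 0.26601.
The predictive probability is P(purple next | data) = (6/7)(0.0073892) + (5/7)(0.049261) + (4/7)(0.133) + (3/7)(0.23645) + (2/7)(0.30788) + (1/7)(0.26601) = 0.34483.

0.345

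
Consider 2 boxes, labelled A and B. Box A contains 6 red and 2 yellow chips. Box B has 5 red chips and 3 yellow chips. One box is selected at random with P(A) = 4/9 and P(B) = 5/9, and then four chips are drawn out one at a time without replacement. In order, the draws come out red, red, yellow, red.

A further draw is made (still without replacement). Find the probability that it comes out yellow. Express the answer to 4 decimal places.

Compute the likelihood of the observed sequence for each case: P(data | box A) = (6/8)(5/7)(2/6)(4/5) = 1/7; P(data | box B) = (5/8)(4/7)(3/6)(3/5) = 3/28.
The prior-weighted likelihoods are 4/9 · 1/7 = 4/63, 5/9 · 3/28 = 5/84; summing to 31/252.
Normalising, the posterior is P(box A | data) = 16/31, P(box B | data) = 15/31.
Averaging over the posterior, P(yellow next | data) = (1/4)(16/31) + (1/2)(15/31) = 23/62.

0.3710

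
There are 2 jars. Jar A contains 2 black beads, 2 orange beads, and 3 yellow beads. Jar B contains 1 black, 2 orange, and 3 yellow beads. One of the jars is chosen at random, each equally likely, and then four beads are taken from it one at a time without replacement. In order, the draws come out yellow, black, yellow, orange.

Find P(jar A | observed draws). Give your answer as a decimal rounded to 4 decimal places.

0.4615

Compute the likelihood of the observed sequence for each case: P(data | jar A) = (3/7)(2/6)(2/5)(2/4) = 1/35; P(data | jar B) = (3/6)(1/5)(2/4)(2/3) = 1/30.
Weighting by the prior gives 1/2 · 1/35 = 1/70, 1/2 · 1/30 = 1/60; summing to 13/420.
Therefore the posterior P(jar A | data) = (1/70) / (13/420) = 6/13.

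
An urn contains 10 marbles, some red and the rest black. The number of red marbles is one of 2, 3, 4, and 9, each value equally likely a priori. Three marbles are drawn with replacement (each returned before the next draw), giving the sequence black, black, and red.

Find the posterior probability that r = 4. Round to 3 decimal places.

For each hypothesis, P(data | H) works out to: P(data | r = 2) = (8/10)(8/10)(2/10) = 0.128; P(data | r = 3) = (7/10)(7/10)(3/10) = 0.147; P(data | r = 4) = (6/10)(6/10)(4/10) = 0.144; P(data | r = 9) = (1/10)(1/10)(9/10) = 0.009.
Multiplying each by its prior: 1/4 · 0.128 = 0.032, 1/4 · 0.147 = 0.03675, 1/4 · 0.144 = 0.036, 1/4 · 0.009 = 0.00225; summing to 0.107.
Therefore the posterior P(r = 4 | data) = (0.036) / (0.107) = 0.33645.

0.336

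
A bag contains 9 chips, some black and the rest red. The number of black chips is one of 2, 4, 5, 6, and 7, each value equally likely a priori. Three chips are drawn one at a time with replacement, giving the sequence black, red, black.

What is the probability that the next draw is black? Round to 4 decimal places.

For each hypothesis, P(data | H) works out to: P(data | r = 2) = (2/9)(7/9)(2/9) = 0.038409; P(data | r = 4) = (4/9)(5/9)(4/9) = 0.10974; P(data | r = 5) = (5/9)(4/9)(5/9) = 0.13717; P(data | r = 6) = (6/9)(3/9)(6/9) = 0.14815; P(data | r = 7) = (7/9)(2/9)(7/9) = 0.13443.
Weighting by the prior gives 1/5 · 0.038409 = 0.0076818, 1/5 · 0.10974 = 0.021948, 1/5 · 0.13717 = 0.027435, 1/5 · 0.14815 = 0.02963, 1/5 · 0.13443 = 0.026886; these sum to 0.11358.
Dividing through by the total gives posterior P(r = 2 | data) = 0.067633, P(r = 4 | data) = 0.19324, P(r = 5 | data) = 0.24155, P(r = 6 | data) = 0.26087, P(r = 7 | data) = 0.23671.
So P(black next | data) = Σ P(black next | H) P(H | data) = (2/9)(0.067633) + (4/9)(0.19324) + (5/9)(0.24155) + (2/3)(0.26087) + (7/9)(0.23671) = 0.59313.

0.5931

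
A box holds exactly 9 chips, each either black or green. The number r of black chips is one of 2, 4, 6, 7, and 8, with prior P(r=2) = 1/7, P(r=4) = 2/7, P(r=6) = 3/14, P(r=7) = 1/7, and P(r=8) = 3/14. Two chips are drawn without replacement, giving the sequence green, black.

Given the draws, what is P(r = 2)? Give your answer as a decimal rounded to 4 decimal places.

Under each hypothesis, the probability of the observed sequence is: P(data | r = 2) = (7/9)(2/8) = 7/36; P(data | r = 4) = (5/9)(4/8) = 5/18; P(data | r = 6) = (3/9)(6/8) = 1/4; P(data | r = 7) = (2/9)(7/8) = 7/36; P(data | r = 8) = (1/9)(8/8) = 1/9.
Weighting by the prior gives 1/7 · 7/36 = 1/36, 2/7 · 5/18 = 5/63, 3/14 · 1/4 = 3/56, 1/7 · 7/36 = 1/36, 3/14 · 1/9 = 1/42; summing to 107/504.
By Bayes' rule, P(r = 2 | data) = (1/36) / (107/504) = 14/107.

0.1308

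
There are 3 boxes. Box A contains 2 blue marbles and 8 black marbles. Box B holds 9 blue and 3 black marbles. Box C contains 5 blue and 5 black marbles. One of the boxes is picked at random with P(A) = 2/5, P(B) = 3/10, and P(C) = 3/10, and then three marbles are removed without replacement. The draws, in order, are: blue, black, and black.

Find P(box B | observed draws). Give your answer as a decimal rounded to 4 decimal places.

0.1057

Under each hypothesis, the probability of the observed sequence is: P(data | box A) = (2/10)(8/9)(7/8) = 0.15556; P(data | box B) = (9/12)(3/11)(2/10) = 0.040909; P(data | box C) = (5/10)(5/9)(4/8) = 0.13889.
Weighting by the prior gives 2/5 · 0.15556 = 0.062222, 3/10 · 0.040909 = 0.012273, 3/10 · 0.13889 = 0.041667; summing to 0.11616.
By Bayes' rule, P(box B | data) = (0.012273) / (0.11616) = 0.10565.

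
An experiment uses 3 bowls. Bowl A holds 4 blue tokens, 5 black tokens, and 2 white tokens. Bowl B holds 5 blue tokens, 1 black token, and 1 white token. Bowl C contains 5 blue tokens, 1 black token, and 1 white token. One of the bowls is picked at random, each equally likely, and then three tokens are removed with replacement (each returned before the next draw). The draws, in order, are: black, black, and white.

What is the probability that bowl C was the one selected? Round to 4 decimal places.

0.0672

For each hypothesis, P(data | H) works out to: P(data | bowl A) = (5/11)(5/11)(2/11) = 0.037566; P(data | bowl B) = (1/7)(1/7)(1/7) = 0.0029155; P(data | bowl C) = (1/7)(1/7)(1/7) = 0.0029155.
Multiplying each by its prior: 1/3 · 0.037566 = 0.012522, 1/3 · 0.0029155 = 0.00097182, 1/3 · 0.0029155 = 0.00097182; with total 0.014466.
So P(bowl C | data) = (0.00097182) / (0.014466) = 0.067182.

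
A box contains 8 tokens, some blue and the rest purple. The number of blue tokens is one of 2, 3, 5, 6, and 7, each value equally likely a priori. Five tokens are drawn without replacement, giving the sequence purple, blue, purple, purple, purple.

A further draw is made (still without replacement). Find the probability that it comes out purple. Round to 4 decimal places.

0.5556

Under each hypothesis, the probability of the observed sequence is: P(data | r = 2) = (6/8)(2/7)(5/6)(4/5)(3/4) = 3/28; P(data | r = 3) = (5/8)(3/7)(4/6)(3/5)(2/4) = 3/56; P(data | r = 5) = (3/8)(5/7)(2/6)(1/5)(0/4) = 0; P(data | r = 6) = (2/8)(6/7)(1/6)(0/5) = 0; P(data | r = 7) = (1/8)(7/7)(0/6) = 0.
The prior-weighted likelihoods are 1/5 · 3/28 = 3/140, 1/5 · 3/56 = 3/280, 1/5 · 0 = 0, 1/5 · 0 = 0, 1/5 · 0 = 0; with total 9/280.
Normalising, the posterior is P(r = 2 | data) = 2/3, P(r = 3 | data) = 1/3, P(r = 5 | data) = 0, P(r = 6 | data) = 0, P(r = 7 | data) = 0.
So P(purple next | data) = Σ P(purple next | H) P(H | data) = (2/3)(2/3) + (1/3)(1/3) = 5/9.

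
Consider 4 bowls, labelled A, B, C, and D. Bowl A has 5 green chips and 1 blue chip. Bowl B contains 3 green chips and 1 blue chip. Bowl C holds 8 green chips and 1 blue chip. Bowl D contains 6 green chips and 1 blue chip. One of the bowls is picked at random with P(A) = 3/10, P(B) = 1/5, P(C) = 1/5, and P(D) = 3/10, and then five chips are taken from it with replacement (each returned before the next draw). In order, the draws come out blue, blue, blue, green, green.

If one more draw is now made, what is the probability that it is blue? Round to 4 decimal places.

For each hypothesis, P(data | H) works out to: P(data | bowl A) = (1/6)(1/6)(1/6)(5/6)(5/6) = 0.003215; P(data | bowl B) = (1/4)(1/4)(1/4)(3/4)(3/4) = 0.0087891; P(data | bowl C) = (1/9)(1/9)(1/9)(8/9)(8/9) = 0.0010838; P(data | bowl D) = (1/7)(1/7)(1/7)(6/7)(6/7) = 0.002142.
Weighting by the prior gives 3/10 · 0.003215 = 0.00096451, 1/5 · 0.0087891 = 0.0017578, 1/5 · 0.0010838 = 0.00021677, 3/10 · 0.002142 = 0.00064259; these sum to 0.0035817.
The posterior is then P(bowl A | data) = 0.26929, P(bowl B | data) = 0.49078, P(bowl C | data) = 0.060522, P(bowl D | data) = 0.17941.
So P(blue next | data) = Σ P(blue next | H) P(H | data) = (1/6)(0.26929) + (1/4)(0.49078) + (1/9)(0.060522) + (1/7)(0.17941) = 0.19993.

0.1999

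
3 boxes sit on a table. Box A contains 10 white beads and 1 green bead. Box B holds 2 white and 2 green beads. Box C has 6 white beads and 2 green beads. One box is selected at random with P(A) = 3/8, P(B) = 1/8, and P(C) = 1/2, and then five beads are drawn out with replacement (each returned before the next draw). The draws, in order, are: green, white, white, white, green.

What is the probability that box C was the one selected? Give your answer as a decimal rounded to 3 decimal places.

0.679

The likelihood of the observed sequence under each hypothesis: P(data | box A) = (1/11)(10/11)(10/11)(10/11)(1/11) = 0.0062092; P(data | box B) = (2/4)(2/4)(2/4)(2/4)(2/4) = 0.03125; P(data | box C) = (2/8)(6/8)(6/8)(6/8)(2/8) = 0.026367.
The prior-weighted likelihoods are 3/8 · 0.0062092 = 0.0023285, 1/8 · 0.03125 = 0.0039062, 1/2 · 0.026367 = 0.013184; these sum to 0.019418.
Hence P(box C | data) = (0.013184) / (0.019418) = 0.67893.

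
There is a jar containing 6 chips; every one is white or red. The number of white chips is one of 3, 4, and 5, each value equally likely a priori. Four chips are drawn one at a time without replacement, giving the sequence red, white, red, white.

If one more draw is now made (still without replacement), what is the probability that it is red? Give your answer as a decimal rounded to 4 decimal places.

0.3000

Compute the likelihood of the observed sequence for each case: P(data | r = 3) = (3/6)(3/5)(2/4)(2/3) = 1/10; P(data | r = 4) = (2/6)(4/5)(1/4)(3/3) = 1/15; P(data | r = 5) = (1/6)(5/5)(0/4) = 0.
Weighting by the prior gives 1/3 · 1/10 = 1/30, 1/3 · 1/15 = 1/45, 1/3 · 0 = 0; summing to 1/18.
The posterior is then P(r = 3 | data) = 3/5, P(r = 4 | data) = 2/5, P(r = 5 | data) = 0.
The predictive probability is P(red next | data) = (1/2)(3/5) + (0)(2/5) = 3/10.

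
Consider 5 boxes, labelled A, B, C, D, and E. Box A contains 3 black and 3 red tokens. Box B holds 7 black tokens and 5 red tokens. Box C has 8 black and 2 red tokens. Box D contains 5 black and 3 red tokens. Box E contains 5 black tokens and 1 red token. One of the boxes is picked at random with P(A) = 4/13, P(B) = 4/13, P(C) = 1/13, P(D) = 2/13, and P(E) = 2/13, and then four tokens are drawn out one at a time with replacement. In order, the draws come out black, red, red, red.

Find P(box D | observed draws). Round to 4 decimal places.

0.1321

For each hypothesis, P(data | H) works out to: P(data | box A) = (3/6)(3/6)(3/6)(3/6) = 0.0625; P(data | box B) = (7/12)(5/12)(5/12)(5/12) = 0.042197; P(data | box C) = (8/10)(2/10)(2/10)(2/10) = 0.0064; P(data | box D) = (5/8)(3/8)(3/8)(3/8) = 0.032959; P(data | box E) = (5/6)(1/6)(1/6)(1/6) = 0.003858.
The prior-weighted likelihoods are 4/13 · 0.0625 = 0.019231, 4/13 · 0.042197 = 0.012984, 1/13 · 0.0064 = 0.00049231, 2/13 · 0.032959 = 0.0050706, 2/13 · 0.003858 = 0.00059354; these sum to 0.038371.
By Bayes' rule, P(box D | data) = (0.0050706) / (0.038371) = 0.13215.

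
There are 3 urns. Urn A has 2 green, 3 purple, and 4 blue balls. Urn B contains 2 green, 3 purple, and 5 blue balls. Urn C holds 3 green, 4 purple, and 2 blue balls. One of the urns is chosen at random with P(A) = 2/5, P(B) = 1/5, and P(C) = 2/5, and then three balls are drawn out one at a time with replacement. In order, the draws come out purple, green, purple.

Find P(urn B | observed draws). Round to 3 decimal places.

Under each hypothesis, the probability of the observed sequence is: P(data | urn A) = (3/9)(2/9)(3/9) = 0.024691; P(data | urn B) = (3/10)(2/10)(3/10) = 0.018; P(data | urn C) = (4/9)(3/9)(4/9) = 0.065844.
Multiplying each by its prior: 2/5 · 0.024691 = 0.0098765, 1/5 · 0.018 = 0.0036, 2/5 · 0.065844 = 0.026337; summing to 0.039814.
Hence P(urn B | data) = (0.0036) / (0.039814) = 0.09042.

0.090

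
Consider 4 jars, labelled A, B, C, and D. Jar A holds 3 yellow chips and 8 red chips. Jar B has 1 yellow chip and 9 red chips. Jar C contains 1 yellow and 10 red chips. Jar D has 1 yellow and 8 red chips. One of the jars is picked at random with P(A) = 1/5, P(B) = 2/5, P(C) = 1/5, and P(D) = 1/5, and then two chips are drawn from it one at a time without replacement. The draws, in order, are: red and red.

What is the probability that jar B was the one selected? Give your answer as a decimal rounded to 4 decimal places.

0.4318

Compute the likelihood of the observed sequence for each case: P(data | jar A) = (8/11)(7/10) = 0.50909; P(data | jar B) = (9/10)(8/9) = 0.8; P(data | jar C) = (10/11)(9/10) = 0.81818; P(data | jar D) = (8/9)(7/8) = 0.77778.
Multiplying each by its prior: 1/5 · 0.50909 = 0.10182, 2/5 · 0.8 = 0.32, 1/5 · 0.81818 = 0.16364, 1/5 · 0.77778 = 0.15556; summing to 0.74101.
So P(jar B | data) = (0.32) / (0.74101) = 0.43184.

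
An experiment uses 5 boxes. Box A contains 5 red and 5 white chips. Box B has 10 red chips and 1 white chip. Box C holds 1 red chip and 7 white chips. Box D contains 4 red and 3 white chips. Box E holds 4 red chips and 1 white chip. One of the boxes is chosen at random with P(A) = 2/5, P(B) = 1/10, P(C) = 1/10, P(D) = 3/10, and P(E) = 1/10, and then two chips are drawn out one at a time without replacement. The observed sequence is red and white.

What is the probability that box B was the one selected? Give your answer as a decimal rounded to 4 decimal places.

The likelihood of the observed sequence under each hypothesis: P(data | box A) = (5/10)(5/9) = 0.27778; P(data | box B) = (10/11)(1/10) = 0.090909; P(data | box C) = (1/8)(7/7) = 0.125; P(data | box D) = (4/7)(3/6) = 0.28571; P(data | box E) = (4/5)(1/4) = 0.2.
Weighting by the prior gives 2/5 · 0.27778 = 0.11111, 1/10 · 0.090909 = 0.0090909, 1/10 · 0.125 = 0.0125, 3/10 · 0.28571 = 0.085714, 1/10 · 0.2 = 0.02; with total 0.23842.
Therefore the posterior P(box B | data) = (0.0090909) / (0.23842) = 0.03813.

0.0381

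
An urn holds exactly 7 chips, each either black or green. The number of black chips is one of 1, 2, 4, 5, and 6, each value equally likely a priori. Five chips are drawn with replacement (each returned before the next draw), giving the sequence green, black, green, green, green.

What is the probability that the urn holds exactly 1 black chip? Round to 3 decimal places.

Under each hypothesis, the probability of the observed sequence is: P(data | r = 1) = (6/7)(1/7)(6/7)(6/7)(6/7) = 0.077111; P(data | r = 2) = (5/7)(2/7)(5/7)(5/7)(5/7) = 0.074374; P(data | r = 4) = (3/7)(4/7)(3/7)(3/7)(3/7) = 0.019278; P(data | r = 5) = (2/7)(5/7)(2/7)(2/7)(2/7) = 0.0047599; P(data | r = 6) = (1/7)(6/7)(1/7)(1/7)(1/7) = 0.00035699.
Weighting by the prior gives 1/5 · 0.077111 = 0.015422, 1/5 · 0.074374 = 0.014875, 1/5 · 0.019278 = 0.0038555, 1/5 · 0.0047599 = 0.00095198, 1/5 · 0.00035699 = 7.1399e-05; these sum to 0.035176.
By Bayes' rule, P(r = 1 | data) = (0.015422) / (0.035176) = 0.43843.

0.438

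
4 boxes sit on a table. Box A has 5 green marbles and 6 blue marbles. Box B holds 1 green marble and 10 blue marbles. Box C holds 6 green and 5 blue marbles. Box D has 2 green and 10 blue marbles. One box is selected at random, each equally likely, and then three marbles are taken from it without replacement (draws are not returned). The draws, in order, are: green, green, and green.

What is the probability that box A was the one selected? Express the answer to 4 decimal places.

Under each hypothesis, the probability of the observed sequence is: P(data | box A) = (5/11)(4/10)(3/9) = 2/33; P(data | box B) = (1/11)(0/10) = 0; P(data | box C) = (6/11)(5/10)(4/9) = 4/33; P(data | box D) = (2/12)(1/11)(0/10) = 0.
Weighting by the prior gives 1/4 · 2/33 = 1/66, 1/4 · 0 = 0, 1/4 · 4/33 = 1/33, 1/4 · 0 = 0; summing to 1/22.
So P(box A | data) = (1/66) / (1/22) = 1/3.

0.3333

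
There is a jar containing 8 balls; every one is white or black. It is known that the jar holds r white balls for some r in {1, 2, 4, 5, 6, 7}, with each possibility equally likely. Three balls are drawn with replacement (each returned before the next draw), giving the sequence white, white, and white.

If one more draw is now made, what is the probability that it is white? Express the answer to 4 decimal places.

0.7588

For each hypothesis, P(data | H) works out to: P(data | r = 1) = (1/8)(1/8)(1/8) = 0.0019531; P(data | r = 2) = (2/8)(2/8)(2/8) = 0.015625; P(data | r = 4) = (4/8)(4/8)(4/8) = 0.125; P(data | r = 5) = (5/8)(5/8)(5/8) = 0.24414; P(data | r = 6) = (6/8)(6/8)(6/8) = 0.42188; P(data | r = 7) = (7/8)(7/8)(7/8) = 0.66992.
Weighting by the prior gives 1/6 · 0.0019531 = 0.00032552, 1/6 · 0.015625 = 0.0026042, 1/6 · 0.125 = 0.020833, 1/6 · 0.24414 = 0.04069, 1/6 · 0.42188 = 0.070312, 1/6 · 0.66992 = 0.11165; with total 0.24642.
Dividing through by the total gives posterior P(r = 1 | data) = 0.001321, P(r = 2 | data) = 0.010568, P(r = 4 | data) = 0.084544, P(r = 5 | data) = 0.16513, P(r = 6 | data) = 0.28534, P(r = 7 | data) = 0.4531.
Averaging over the posterior, P(white next | data) = (1/8)(0.001321) + (1/4)(0.010568) + (1/2)(0.084544) + (5/8)(0.16513) + (3/4)(0.28534) + (7/8)(0.4531) = 0.75875.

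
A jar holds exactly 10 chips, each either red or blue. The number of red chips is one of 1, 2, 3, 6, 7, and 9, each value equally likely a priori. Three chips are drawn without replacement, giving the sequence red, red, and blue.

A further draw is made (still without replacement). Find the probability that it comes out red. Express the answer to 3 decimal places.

0.629

For each hypothesis, P(data | H) works out to: P(data | r = 1) = (1/10)(0/9) = 0; P(data | r = 2) = (2/10)(1/9)(8/8) = 1/45; P(data | r = 3) = (3/10)(2/9)(7/8) = 7/120; P(data | r = 6) = (6/10)(5/9)(4/8) = 1/6; P(data | r = 7) = (7/10)(6/9)(3/8) = 7/40; P(data | r = 9) = (9/10)(8/9)(1/8) = 1/10.
Weighting by the prior gives 1/6 · 0 = 0, 1/6 · 1/45 = 1/270, 1/6 · 7/120 = 7/720, 1/6 · 1/6 = 1/36, 1/6 · 7/40 = 7/240, 1/6 · 1/10 = 1/60; these sum to 47/540.
The posterior is then P(r = 1 | data) = 0, P(r = 2 | data) = 2/47, P(r = 3 | data) = 21/188, P(r = 6 | data) = 15/47, P(r = 7 | data) = 63/188, P(r = 9 | data) = 9/47.
Averaging over the posterior, P(red next | data) = (0)(2/47) + (1/7)(21/188) + (4/7)(15/47) + (5/7)(63/188) + (1)(9/47) = 207/329.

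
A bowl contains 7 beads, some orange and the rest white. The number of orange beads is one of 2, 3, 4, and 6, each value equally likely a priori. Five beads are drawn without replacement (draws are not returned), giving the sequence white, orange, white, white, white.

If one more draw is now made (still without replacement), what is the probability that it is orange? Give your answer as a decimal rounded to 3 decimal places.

For each hypothesis, P(data | H) works out to: P(data | r = 2) = (5/7)(2/6)(4/5)(3/4)(2/3) = 2/21; P(data | r = 3) = (4/7)(3/6)(3/5)(2/4)(1/3) = 1/35; P(data | r = 4) = (3/7)(4/6)(2/5)(1/4)(0/3) = 0; P(data | r = 6) = (1/7)(6/6)(0/5) = 0.
The prior-weighted likelihoods are 1/4 · 2/21 = 1/42, 1/4 · 1/35 = 1/140, 1/4 · 0 = 0, 1/4 · 0 = 0; with total 13/420.
Normalising, the posterior is P(r = 2 | data) = 10/13, P(r = 3 | data) = 3/13, P(r = 4 | data) = 0, P(r = 6 | data) = 0.
So P(orange next | data) = Σ P(orange next | H) P(H | data) = (1/2)(10/13) + (1)(3/13) = 8/13.

0.615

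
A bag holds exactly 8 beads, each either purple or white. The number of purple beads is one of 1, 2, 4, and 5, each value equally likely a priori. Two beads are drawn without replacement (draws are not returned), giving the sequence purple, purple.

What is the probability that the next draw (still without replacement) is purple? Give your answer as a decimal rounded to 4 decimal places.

Compute the likelihood of the observed sequence for each case: P(data | r = 1) = (1/8)(0/7) = 0; P(data | r = 2) = (2/8)(1/7) = 1/28; P(data | r = 4) = (4/8)(3/7) = 3/14; P(data | r = 5) = (5/8)(4/7) = 5/14.
Multiplying each by its prior: 1/4 · 0 = 0, 1/4 · 1/28 = 1/112, 1/4 · 3/14 = 3/56, 1/4 · 5/14 = 5/56; these sum to 17/112.
Normalising, the posterior is P(r = 1 | data) = 0, P(r = 2 | data) = 1/17, P(r = 4 | data) = 6/17, P(r = 5 | data) = 10/17.
Averaging over the posterior, P(purple next | data) = (0)(1/17) + (1/3)(6/17) + (1/2)(10/17) = 7/17.

0.4118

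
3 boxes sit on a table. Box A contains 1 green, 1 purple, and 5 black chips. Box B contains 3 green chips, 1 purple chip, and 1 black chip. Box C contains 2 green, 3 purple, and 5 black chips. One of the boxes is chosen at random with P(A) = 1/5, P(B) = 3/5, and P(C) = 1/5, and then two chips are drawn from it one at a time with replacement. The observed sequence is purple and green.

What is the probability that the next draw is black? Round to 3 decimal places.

Under each hypothesis, the probability of the observed sequence is: P(data | box A) = (1/7)(1/7) = 0.020408; P(data | box B) = (1/5)(3/5) = 0.12; P(data | box C) = (3/10)(2/10) = 0.06.
Multiplying each by its prior: 1/5 · 0.020408 = 0.0040816, 3/5 · 0.12 = 0.072, 1/5 · 0.06 = 0.012; summing to 0.088082.
Normalising, the posterior is P(box A | data) = 0.046339, P(box B | data) = 0.81742, P(box C | data) = 0.13624.
So P(black next | data) = Σ P(black next | H) P(H | data) = (5/7)(0.046339) + (1/5)(0.81742) + (1/2)(0.13624) = 0.2647.

0.265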